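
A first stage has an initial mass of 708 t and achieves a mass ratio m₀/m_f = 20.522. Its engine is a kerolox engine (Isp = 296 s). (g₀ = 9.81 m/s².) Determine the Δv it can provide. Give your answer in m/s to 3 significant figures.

v_e = Isp · g₀ = 296 × 9.81 = 2903.8 m/s.
By the Tsiolkovsky rocket equation, Δv = v_e · ln(20.522) = 2903.8 × 3.0215 ≈ 8773.7 m/s.

Δv ≈ 8770 m/s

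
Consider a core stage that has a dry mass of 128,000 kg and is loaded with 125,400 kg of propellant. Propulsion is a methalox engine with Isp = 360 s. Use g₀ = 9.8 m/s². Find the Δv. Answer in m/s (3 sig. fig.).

Δv ≈ 2410 m/s

v_e = Isp · g₀ = 360 × 9.8 = 3528.0 m/s.
m₀ = m_dry + m_prop = 128,000 + 125,400 = 253,400 kg.
Δv = v_e · ln(m₀/m_f) = 3528.0 × ln(1.98) = 3528.0 × 0.6829 ≈ 2409.4 m/s.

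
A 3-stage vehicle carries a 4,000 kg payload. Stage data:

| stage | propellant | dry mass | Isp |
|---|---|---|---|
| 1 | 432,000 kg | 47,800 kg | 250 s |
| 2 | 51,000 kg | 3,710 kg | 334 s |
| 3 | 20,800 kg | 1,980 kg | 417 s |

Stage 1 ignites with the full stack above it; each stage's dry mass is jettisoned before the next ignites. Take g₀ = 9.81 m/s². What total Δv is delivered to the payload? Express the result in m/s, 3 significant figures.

Δv ≈ 13000 m/s

Ignition mass of stage 1 = 432,000+47,800 + 51,000+3,710 + 20,800+1,980 + 4,000 = 561,290 kg.
Stage 1: m₀ = 561,290 kg, m_f = 561,290 − 432,000 = 129,290 kg; Δv = 250×9.81×ln(4.341) = 2452.5×1.4682 ≈ 3601 m/s.
Stage 2: m₀ = 81,490 kg, m_f = 81,490 − 51,000 = 30,490 kg; Δv = 334×9.81×ln(2.673) = 3276.5×0.9831 ≈ 3221 m/s.
Stage 3: m₀ = 26,780 kg, m_f = 26,780 − 20,800 = 5,980 kg; Δv = 417×9.81×ln(4.478) = 4090.8×1.4992 ≈ 6133 m/s.
Total Δv = 3601 + 3221 + 6133 = 12955 m/s.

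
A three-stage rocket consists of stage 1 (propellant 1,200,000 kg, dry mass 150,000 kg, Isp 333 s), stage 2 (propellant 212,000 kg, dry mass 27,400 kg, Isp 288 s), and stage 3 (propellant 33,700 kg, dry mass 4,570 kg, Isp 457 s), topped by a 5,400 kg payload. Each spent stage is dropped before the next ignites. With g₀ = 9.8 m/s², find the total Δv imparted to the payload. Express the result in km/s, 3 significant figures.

Ignition mass of stage 1 = 1,200,000+150,000 + 212,000+27,400 + 33,700+4,570 + 5,400 = 1,633,070 kg.
Stage 1: m₀ = 1,633,070 kg, m_f = 1,633,070 − 1,200,000 = 433,070 kg; Δv = 333×9.8×ln(3.771) = 3263.4×1.3273 ≈ 4332 m/s.
Stage 2: m₀ = 283,070 kg, m_f = 283,070 − 212,000 = 71,070 kg; Δv = 288×9.8×ln(3.983) = 2822.4×1.3820 ≈ 3901 m/s.
Stage 3: m₀ = 43,670 kg, m_f = 43,670 − 33,700 = 9,970 kg; Δv = 457×9.8×ln(4.38) = 4478.6×1.4771 ≈ 6615 m/s.
Total Δv = 4332 + 3901 + 6615 = 14848 m/s.

Δv ≈ 14.8 km/s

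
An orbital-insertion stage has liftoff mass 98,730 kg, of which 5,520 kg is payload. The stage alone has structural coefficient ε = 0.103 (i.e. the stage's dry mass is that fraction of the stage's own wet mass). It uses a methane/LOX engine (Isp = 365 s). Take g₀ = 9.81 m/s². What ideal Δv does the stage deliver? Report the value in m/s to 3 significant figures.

Δv ≈ 6720 m/s

Stage wet mass = m₀ − payload = 98,730 − 5,520 = 93,210 kg.
Stage dry mass = ε × stage wet mass = 0.103 × 93,210 = 9,600.63 kg.
Burnout mass m_f = stage dry + payload = 9,600.63 + 5,520 = 15,120.63 kg.
v_e = Isp · g₀ = 365 × 9.81 = 3580.7 m/s.
Using Δv = v_e ln(m₀/m_f): Δv = v_e · ln(98,730/15,120.63) = 3580.7 × ln(6.529) = 3580.7 × 1.8763 ≈ 6718 m/s.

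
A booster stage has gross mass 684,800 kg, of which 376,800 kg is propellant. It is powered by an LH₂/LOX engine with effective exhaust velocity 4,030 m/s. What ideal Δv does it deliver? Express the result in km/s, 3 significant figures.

m_f = m₀ − m_prop = 684,800 − 376,800 = 308,000 kg.
From the ideal rocket equation, Δv = v_e · ln(m₀/m_f) = 4030.0 × ln(2.223) = 4030.0 × 0.7990 ≈ 3220.1 m/s.

Δv ≈ 3.22 km/s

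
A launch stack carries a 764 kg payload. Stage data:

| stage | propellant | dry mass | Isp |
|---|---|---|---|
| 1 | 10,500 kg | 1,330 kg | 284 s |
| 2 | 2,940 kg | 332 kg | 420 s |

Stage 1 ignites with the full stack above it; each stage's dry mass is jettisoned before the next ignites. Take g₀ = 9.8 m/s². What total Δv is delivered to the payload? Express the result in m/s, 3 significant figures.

Ignition mass of stage 1 = 10,500+1,330 + 2,940+332 + 764 = 15,866 kg.
Stage 1: m₀ = 15,866 kg, m_f = 15,866 − 10,500 = 5,366 kg; Δv = 284×9.8×ln(2.957) = 2783.2×1.0841 ≈ 3017 m/s.
Stage 2: m₀ = 4,036 kg, m_f = 4,036 − 2,940 = 1,096 kg; Δv = 420×9.8×ln(3.682) = 4116.0×1.3036 ≈ 5366 m/s.
Total Δv = 3017 + 5366 = 8383 m/s.

Δv ≈ 8380 m/s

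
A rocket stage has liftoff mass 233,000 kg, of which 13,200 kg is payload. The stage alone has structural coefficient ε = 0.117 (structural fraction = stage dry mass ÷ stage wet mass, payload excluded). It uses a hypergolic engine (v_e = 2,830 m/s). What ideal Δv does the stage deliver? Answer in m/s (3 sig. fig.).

Stage wet mass = m₀ − payload = 233,000 − 13,200 = 219,800 kg.
Stage dry mass = ε × stage wet mass = 0.117 × 219,800 = 25,716.6 kg.
Burnout mass m_f = stage dry + payload = 25,716.6 + 13,200 = 38,916.6 kg.
Δv = v_e · ln(233,000/38,916.6) = 2830.0 × ln(5.987) = 2830.0 × 1.7896 ≈ 5065 m/s.

Δv ≈ 5060 m/s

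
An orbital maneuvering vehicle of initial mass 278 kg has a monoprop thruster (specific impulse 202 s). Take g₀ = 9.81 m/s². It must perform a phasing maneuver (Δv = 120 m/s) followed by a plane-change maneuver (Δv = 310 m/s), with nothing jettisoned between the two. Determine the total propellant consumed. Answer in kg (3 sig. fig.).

total propellant consumed ≈ 54.2 kg

v_e = Isp · g₀ = 202 × 9.81 = 1981.6 m/s.
After the first burn: m = 278 × exp(−120/1981.6) = 278 × 0.94124 = 261.665 kg.
After the second burn: m = 261.665 × exp(−310/1981.6) = 261.665 × 0.85518 = 223.771 kg.
Total propellant = m₀ − m_final = 278 − 223.771 = 54.229 kg.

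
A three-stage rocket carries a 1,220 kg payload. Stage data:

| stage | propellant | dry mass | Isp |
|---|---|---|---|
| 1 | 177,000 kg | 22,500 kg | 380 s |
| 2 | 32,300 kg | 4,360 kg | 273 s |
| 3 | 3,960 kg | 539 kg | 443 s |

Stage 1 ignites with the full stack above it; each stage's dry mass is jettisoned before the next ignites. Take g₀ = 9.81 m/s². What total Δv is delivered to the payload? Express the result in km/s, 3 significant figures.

Δv ≈ 13.9 km/s

Ignition mass of stage 1 = 177,000+22,500 + 32,300+4,360 + 3,960+539 + 1,220 = 241,879 kg.
Stage 1: m₀ = 241,879 kg, m_f = 241,879 − 177,000 = 64,879 kg; Δv = 380×9.81×ln(3.728) = 3727.8×1.3159 ≈ 4905 m/s.
Stage 2: m₀ = 42,379 kg, m_f = 42,379 − 32,300 = 10,079 kg; Δv = 273×9.81×ln(4.205) = 2678.1×1.4362 ≈ 3846 m/s.
Stage 3: m₀ = 5,719 kg, m_f = 5,719 − 3,960 = 1,759 kg; Δv = 443×9.81×ln(3.251) = 4345.8×1.1790 ≈ 5124 m/s.
Total Δv = 4905 + 3846 + 5124 = 13875 m/s.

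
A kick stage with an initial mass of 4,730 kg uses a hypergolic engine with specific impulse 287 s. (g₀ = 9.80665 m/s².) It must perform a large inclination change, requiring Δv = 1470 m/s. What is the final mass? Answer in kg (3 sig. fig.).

final mass ≈ 2810 kg

v_e = Isp · g₀ = 287 × 9.80665 = 2814.5 m/s.
m₀/m_f = exp(Δv / v_e) = exp(1470 / 2814.5) = exp(0.5223) = 1.6859.
m_f = m₀ / 1.6859 = 4,730 / 1.6859 = 2,805.62 kg.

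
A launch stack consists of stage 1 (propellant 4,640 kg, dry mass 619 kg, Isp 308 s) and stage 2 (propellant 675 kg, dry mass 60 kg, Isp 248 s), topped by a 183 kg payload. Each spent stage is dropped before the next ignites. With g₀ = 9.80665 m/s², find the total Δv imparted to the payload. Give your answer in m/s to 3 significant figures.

Ignition mass of stage 1 = 4,640+619 + 675+60 + 183 = 6,177 kg.
Stage 1: m₀ = 6,177 kg, m_f = 6,177 − 4,640 = 1,537 kg; Δv = 308×9.80665×ln(4.019) = 3020.4×1.3910 ≈ 4201 m/s.
Stage 2: m₀ = 918 kg, m_f = 918 − 675 = 243 kg; Δv = 248×9.80665×ln(3.778) = 2432.0×1.3291 ≈ 3233 m/s.
Total Δv = 4201 + 3233 = 7434 m/s.

Δv ≈ 7430 m/s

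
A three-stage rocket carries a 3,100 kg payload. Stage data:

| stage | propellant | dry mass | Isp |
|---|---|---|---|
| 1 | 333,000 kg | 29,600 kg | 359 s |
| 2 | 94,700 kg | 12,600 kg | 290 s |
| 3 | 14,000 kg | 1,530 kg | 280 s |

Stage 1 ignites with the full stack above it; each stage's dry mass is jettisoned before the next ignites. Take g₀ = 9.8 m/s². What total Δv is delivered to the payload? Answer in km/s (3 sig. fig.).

Ignition mass of stage 1 = 333,000+29,600 + 94,700+12,600 + 14,000+1,530 + 3,100 = 488,530 kg.
Stage 1: m₀ = 488,530 kg, m_f = 488,530 − 333,000 = 155,530 kg; Δv = 359×9.8×ln(3.141) = 3518.2×1.1446 ≈ 4027 m/s.
Stage 2: m₀ = 125,930 kg, m_f = 125,930 − 94,700 = 31,230 kg; Δv = 290×9.8×ln(4.032) = 2842.0×1.3943 ≈ 3963 m/s.
Stage 3: m₀ = 18,630 kg, m_f = 18,630 − 14,000 = 4,630 kg; Δv = 280×9.8×ln(4.024) = 2744.0×1.3922 ≈ 3820 m/s.
Total Δv = 4027 + 3963 + 3820 = 11810 m/s.

Δv ≈ 11.8 km/s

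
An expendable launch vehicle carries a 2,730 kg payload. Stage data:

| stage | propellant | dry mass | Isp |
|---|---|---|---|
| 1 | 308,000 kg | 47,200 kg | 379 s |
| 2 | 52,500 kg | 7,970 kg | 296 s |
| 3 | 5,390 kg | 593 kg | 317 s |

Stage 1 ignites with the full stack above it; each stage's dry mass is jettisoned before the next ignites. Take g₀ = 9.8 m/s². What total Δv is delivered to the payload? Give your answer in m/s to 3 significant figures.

Ignition mass of stage 1 = 308,000+47,200 + 52,500+7,970 + 5,390+593 + 2,730 = 424,383 kg.
Stage 1: m₀ = 424,383 kg, m_f = 424,383 − 308,000 = 116,383 kg; Δv = 379×9.8×ln(3.646) = 3714.2×1.2937 ≈ 4805 m/s.
Stage 2: m₀ = 69,183 kg, m_f = 69,183 − 52,500 = 16,683 kg; Δv = 296×9.8×ln(4.147) = 2900.8×1.4224 ≈ 4126 m/s.
Stage 3: m₀ = 8,713 kg, m_f = 8,713 − 5,390 = 3,323 kg; Δv = 317×9.8×ln(2.622) = 3106.6×0.9639 ≈ 2995 m/s.
Total Δv = 4805 + 4126 + 2995 = 11926 m/s.

Δv ≈ 11900 m/s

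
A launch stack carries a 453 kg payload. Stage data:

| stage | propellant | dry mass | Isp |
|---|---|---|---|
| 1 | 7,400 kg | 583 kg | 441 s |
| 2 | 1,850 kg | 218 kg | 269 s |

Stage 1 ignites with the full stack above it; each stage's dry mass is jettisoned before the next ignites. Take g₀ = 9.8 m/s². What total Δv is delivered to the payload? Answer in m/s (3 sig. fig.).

Δv ≈ 8760 m/s

Ignition mass of stage 1 = 7,400+583 + 1,850+218 + 453 = 10,504 kg.
Stage 1: m₀ = 10,504 kg, m_f = 10,504 − 7,400 = 3,104 kg; Δv = 441×9.8×ln(3.384) = 4321.8×1.2191 ≈ 5269 m/s.
Stage 2: m₀ = 2,521 kg, m_f = 2,521 − 1,850 = 671 kg; Δv = 269×9.8×ln(3.757) = 2636.2×1.3236 ≈ 3489 m/s.
Total Δv = 5269 + 3489 = 8758 m/s.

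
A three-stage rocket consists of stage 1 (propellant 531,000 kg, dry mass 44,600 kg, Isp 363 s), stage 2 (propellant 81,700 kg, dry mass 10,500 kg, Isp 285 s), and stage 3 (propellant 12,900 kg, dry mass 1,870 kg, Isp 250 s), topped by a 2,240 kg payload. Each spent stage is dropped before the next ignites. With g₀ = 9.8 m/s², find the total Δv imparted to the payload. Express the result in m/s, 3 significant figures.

Δv ≈ 12600 m/s

Ignition mass of stage 1 = 531,000+44,600 + 81,700+10,500 + 12,900+1,870 + 2,240 = 684,810 kg.
Stage 1: m₀ = 684,810 kg, m_f = 684,810 − 531,000 = 153,810 kg; Δv = 363×9.8×ln(4.452) = 3557.4×1.4934 ≈ 5313 m/s.
Stage 2: m₀ = 109,210 kg, m_f = 109,210 − 81,700 = 27,510 kg; Δv = 285×9.8×ln(3.97) = 2793.0×1.3787 ≈ 3851 m/s.
Stage 3: m₀ = 17,010 kg, m_f = 17,010 − 12,900 = 4,110 kg; Δv = 250×9.8×ln(4.139) = 2450.0×1.4204 ≈ 3480 m/s.
Total Δv = 5313 + 3851 + 3480 = 12644 m/s.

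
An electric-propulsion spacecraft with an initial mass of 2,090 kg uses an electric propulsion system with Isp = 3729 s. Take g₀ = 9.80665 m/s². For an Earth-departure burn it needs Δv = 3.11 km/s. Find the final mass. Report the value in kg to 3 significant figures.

final mass ≈ 1920 kg

v_e = Isp · g₀ = 3729 × 9.80665 = 36569.0 m/s.
Rocket equation: m₀/m_f = exp(Δv / v_e) = exp(3110 / 36569.0) = exp(0.0850) = 1.0888.
m_f = m₀ / 1.0888 = 2,090 / 1.0888 = 1,919.54 kg.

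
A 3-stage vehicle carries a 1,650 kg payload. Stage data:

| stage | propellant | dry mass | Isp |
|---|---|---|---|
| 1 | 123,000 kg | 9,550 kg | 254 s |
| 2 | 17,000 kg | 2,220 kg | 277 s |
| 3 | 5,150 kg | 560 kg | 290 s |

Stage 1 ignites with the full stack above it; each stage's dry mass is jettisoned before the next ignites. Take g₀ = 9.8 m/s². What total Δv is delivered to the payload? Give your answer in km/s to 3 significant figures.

Δv ≈ 9.88 km/s

Ignition mass of stage 1 = 123,000+9,550 + 17,000+2,220 + 5,150+560 + 1,650 = 159,130 kg.
Stage 1: m₀ = 159,130 kg, m_f = 159,130 − 123,000 = 36,130 kg; Δv = 254×9.8×ln(4.404) = 2489.2×1.4826 ≈ 3690 m/s.
Stage 2: m₀ = 26,580 kg, m_f = 26,580 − 17,000 = 9,580 kg; Δv = 277×9.8×ln(2.775) = 2714.6×1.0205 ≈ 2770 m/s.
Stage 3: m₀ = 7,360 kg, m_f = 7,360 − 5,150 = 2,210 kg; Δv = 290×9.8×ln(3.33) = 2842.0×1.2031 ≈ 3419 m/s.
Total Δv = 3690 + 2770 + 3419 = 9879 m/s.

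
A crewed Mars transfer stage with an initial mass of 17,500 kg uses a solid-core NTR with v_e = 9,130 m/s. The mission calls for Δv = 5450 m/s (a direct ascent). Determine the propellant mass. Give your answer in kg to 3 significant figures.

propellant mass ≈ 7870 kg

m₀/m_f = exp(Δv / v_e) = exp(5450 / 9130.0) = exp(0.5969) = 1.8165.
m_f = 17,500 / 1.8165 = 9,633.91 kg, so propellant = m₀ − m_f = 17,500 − 9,633.91 = 7,866.09 kg.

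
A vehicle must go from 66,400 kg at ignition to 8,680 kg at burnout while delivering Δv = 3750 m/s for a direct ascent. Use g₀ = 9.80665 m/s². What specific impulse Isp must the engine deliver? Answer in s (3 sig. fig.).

Isp ≈ 188 s

ln(m₀/m_f) = ln(66400/8680) = ln(7.65) = 2.0347.
v_e = Δv / ln(m₀/m_f) = 3750 / 2.0347 = 1843.0 m/s.
Isp = v_e / g₀ = 1843.0 / 9.80665 = 187.9 s.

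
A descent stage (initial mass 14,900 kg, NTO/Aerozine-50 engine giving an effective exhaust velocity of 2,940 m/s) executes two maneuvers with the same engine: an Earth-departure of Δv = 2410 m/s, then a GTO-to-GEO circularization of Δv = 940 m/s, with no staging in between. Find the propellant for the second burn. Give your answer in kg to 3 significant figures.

propellant for the second burn ≈ 1800 kg

After the first burn: m = 14900 × exp(−2410/2940.0) = 14900 × 0.44055 = 6,564.2 kg.
After the second burn: m = 6,564.2 × exp(−940/2940.0) = 6,564.2 × 0.72635 = 4,767.91 kg.
Second-burn propellant = 6,564.2 − 4,767.91 = 1,796.29 kg.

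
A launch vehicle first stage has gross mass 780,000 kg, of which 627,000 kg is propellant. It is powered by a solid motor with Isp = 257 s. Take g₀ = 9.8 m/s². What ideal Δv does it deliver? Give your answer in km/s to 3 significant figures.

Δv ≈ 4.10 km/s

v_e = Isp · g₀ = 257 × 9.8 = 2518.6 m/s.
m_f = m₀ − m_prop = 780,000 − 627,000 = 153,000 kg.
Using Δv = v_e ln(m₀/m_f): Δv = v_e · ln(m₀/m_f) = 2518.6 × ln(5.098) = 2518.6 × 1.6289 ≈ 4102.4 m/s.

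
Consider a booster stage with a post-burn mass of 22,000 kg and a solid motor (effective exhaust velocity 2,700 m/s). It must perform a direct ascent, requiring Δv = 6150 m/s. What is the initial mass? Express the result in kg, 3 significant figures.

m₀/m_f = exp(Δv / v_e) = exp(6150 / 2700.0) = exp(2.2778) = 9.7550.
m₀ = m_f × 9.7550 = 22,000 × 9.7550 = 214,610 kg.

initial mass ≈ 215000 kg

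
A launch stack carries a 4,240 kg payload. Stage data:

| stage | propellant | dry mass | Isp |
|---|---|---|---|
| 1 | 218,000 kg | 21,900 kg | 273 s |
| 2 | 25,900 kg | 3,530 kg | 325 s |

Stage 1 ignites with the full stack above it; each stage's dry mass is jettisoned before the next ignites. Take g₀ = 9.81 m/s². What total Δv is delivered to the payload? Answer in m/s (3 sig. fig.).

Ignition mass of stage 1 = 218,000+21,900 + 25,900+3,530 + 4,240 = 273,570 kg.
Stage 1: m₀ = 273,570 kg, m_f = 273,570 − 218,000 = 55,570 kg; Δv = 273×9.81×ln(4.923) = 2678.1×1.5939 ≈ 4269 m/s.
Stage 2: m₀ = 33,670 kg, m_f = 33,670 − 25,900 = 7,770 kg; Δv = 325×9.81×ln(4.333) = 3188.2×1.4663 ≈ 4675 m/s.
Total Δv = 4269 + 4675 = 8944 m/s.

Δv ≈ 8940 m/s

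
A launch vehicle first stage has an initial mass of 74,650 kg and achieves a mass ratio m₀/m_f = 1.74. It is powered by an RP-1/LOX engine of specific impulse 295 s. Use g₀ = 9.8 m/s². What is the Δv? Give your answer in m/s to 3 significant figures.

v_e = Isp · g₀ = 295 × 9.8 = 2891.0 m/s.
By the Tsiolkovsky rocket equation, Δv = v_e · ln(1.74) = 2891.0 × 0.5539 ≈ 1601.3 m/s.

Δv ≈ 1600 m/s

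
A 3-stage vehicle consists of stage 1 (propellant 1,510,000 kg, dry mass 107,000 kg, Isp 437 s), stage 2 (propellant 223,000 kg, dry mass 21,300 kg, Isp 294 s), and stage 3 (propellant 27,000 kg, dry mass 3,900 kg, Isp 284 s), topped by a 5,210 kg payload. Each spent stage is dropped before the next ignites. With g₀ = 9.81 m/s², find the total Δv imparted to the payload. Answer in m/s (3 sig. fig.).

Ignition mass of stage 1 = 1,510,000+107,000 + 223,000+21,300 + 27,000+3,900 + 5,210 = 1,897,410 kg.
Stage 1: m₀ = 1,897,410 kg, m_f = 1,897,410 − 1,510,000 = 387,410 kg; Δv = 437×9.81×ln(4.898) = 4287.0×1.5888 ≈ 6811 m/s.
Stage 2: m₀ = 280,410 kg, m_f = 280,410 − 223,000 = 57,410 kg; Δv = 294×9.81×ln(4.884) = 2884.1×1.5860 ≈ 4574 m/s.
Stage 3: m₀ = 36,110 kg, m_f = 36,110 − 27,000 = 9,110 kg; Δv = 284×9.81×ln(3.964) = 2786.0×1.3772 ≈ 3837 m/s.
Total Δv = 6811 + 4574 + 3837 = 15222 m/s.

Δv ≈ 15200 m/s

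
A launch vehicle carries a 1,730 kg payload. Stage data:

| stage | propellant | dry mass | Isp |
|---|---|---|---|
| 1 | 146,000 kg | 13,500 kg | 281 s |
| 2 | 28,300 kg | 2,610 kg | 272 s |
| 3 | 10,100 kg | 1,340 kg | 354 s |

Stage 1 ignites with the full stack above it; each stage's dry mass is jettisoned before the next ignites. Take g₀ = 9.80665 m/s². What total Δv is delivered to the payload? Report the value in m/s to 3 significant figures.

Δv ≈ 11300 m/s

Ignition mass of stage 1 = 146,000+13,500 + 28,300+2,610 + 10,100+1,340 + 1,730 = 203,580 kg.
Stage 1: m₀ = 203,580 kg, m_f = 203,580 − 146,000 = 57,580 kg; Δv = 281×9.80665×ln(3.536) = 2755.7×1.2629 ≈ 3480 m/s.
Stage 2: m₀ = 44,080 kg, m_f = 44,080 − 28,300 = 15,780 kg; Δv = 272×9.80665×ln(2.793) = 2667.4×1.0273 ≈ 2740 m/s.
Stage 3: m₀ = 13,170 kg, m_f = 13,170 − 10,100 = 3,070 kg; Δv = 354×9.80665×ln(4.29) = 3471.6×1.4563 ≈ 5055 m/s.
Total Δv = 3480 + 2740 + 5055 = 11275 m/s.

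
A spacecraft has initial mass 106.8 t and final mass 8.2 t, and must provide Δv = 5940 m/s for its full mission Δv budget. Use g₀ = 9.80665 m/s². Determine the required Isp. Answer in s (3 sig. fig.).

Isp ≈ 236 s

ln(m₀/m_f) = ln(106800/8200) = ln(13.02) = 2.5668.
From the ideal rocket equation, v_e = Δv / ln(m₀/m_f) = 5940 / 2.5668 = 2314.1 m/s.
Isp = v_e / g₀ = 2314.1 / 9.80665 = 236.0 s.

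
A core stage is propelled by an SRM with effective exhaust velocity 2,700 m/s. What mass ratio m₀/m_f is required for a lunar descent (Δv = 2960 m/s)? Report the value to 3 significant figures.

mass ratio ≈ 2.99

By the Tsiolkovsky rocket equation, m₀/m_f = exp(Δv / v_e) = exp(2960 / 2700.0) = exp(1.0963) = 2.9931.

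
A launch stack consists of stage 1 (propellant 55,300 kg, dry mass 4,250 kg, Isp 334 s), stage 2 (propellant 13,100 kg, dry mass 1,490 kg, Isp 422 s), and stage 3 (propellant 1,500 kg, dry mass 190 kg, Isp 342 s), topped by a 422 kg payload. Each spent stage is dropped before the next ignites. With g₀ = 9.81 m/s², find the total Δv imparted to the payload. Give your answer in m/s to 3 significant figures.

Ignition mass of stage 1 = 55,300+4,250 + 13,100+1,490 + 1,500+190 + 422 = 76,252 kg.
Stage 1: m₀ = 76,252 kg, m_f = 76,252 − 55,300 = 20,952 kg; Δv = 334×9.81×ln(3.639) = 3276.5×1.2918 ≈ 4233 m/s.
Stage 2: m₀ = 16,702 kg, m_f = 16,702 − 13,100 = 3,602 kg; Δv = 422×9.81×ln(4.637) = 4139.8×1.5340 ≈ 6351 m/s.
Stage 3: m₀ = 2,112 kg, m_f = 2,112 − 1,500 = 612 kg; Δv = 342×9.81×ln(3.451) = 3355.0×1.2387 ≈ 4156 m/s.
Total Δv = 4233 + 6351 + 4156 = 14740 m/s.

Δv ≈ 14700 m/s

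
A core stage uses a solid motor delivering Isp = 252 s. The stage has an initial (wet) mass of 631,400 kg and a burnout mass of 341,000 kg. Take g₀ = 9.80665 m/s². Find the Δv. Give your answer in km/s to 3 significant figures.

Δv ≈ 1.52 km/s

v_e = Isp · g₀ = 252 × 9.80665 = 2471.3 m/s.
Rocket equation: Δv = v_e · ln(m₀/m_f) = 2471.3 × ln(1.852) = 2471.3 × 0.6161 ≈ 1522.4 m/s.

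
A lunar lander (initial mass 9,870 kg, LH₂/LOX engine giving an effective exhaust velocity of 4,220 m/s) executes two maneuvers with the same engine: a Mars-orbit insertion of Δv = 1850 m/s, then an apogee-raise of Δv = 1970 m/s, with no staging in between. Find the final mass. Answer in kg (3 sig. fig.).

After the first burn: m = 9870 × exp(−1850/4220.0) = 9870 × 0.64508 = 6,366.94 kg.
After the second burn: m = 6,366.94 × exp(−1970/4220.0) = 6,366.94 × 0.62699 = 3,992.01 kg.

final mass ≈ 3990 kg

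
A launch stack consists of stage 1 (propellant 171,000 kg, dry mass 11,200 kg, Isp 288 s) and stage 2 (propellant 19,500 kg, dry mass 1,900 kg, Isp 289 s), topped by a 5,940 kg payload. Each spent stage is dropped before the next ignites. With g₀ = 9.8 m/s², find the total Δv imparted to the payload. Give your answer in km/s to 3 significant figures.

Δv ≈ 8.32 km/s

Ignition mass of stage 1 = 171,000+11,200 + 19,500+1,900 + 5,940 = 209,540 kg.
Stage 1: m₀ = 209,540 kg, m_f = 209,540 − 171,000 = 38,540 kg; Δv = 288×9.8×ln(5.437) = 2822.4×1.6932 ≈ 4779 m/s.
Stage 2: m₀ = 27,340 kg, m_f = 27,340 − 19,500 = 7,840 kg; Δv = 289×9.8×ln(3.487) = 2832.2×1.2491 ≈ 3538 m/s.
Total Δv = 4779 + 3538 = 8317 m/s.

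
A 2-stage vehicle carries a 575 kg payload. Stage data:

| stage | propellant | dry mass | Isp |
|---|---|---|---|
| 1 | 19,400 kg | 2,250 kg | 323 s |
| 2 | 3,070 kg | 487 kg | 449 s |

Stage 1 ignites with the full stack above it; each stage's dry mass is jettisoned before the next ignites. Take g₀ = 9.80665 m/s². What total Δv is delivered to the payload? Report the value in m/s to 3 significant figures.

Δv ≈ 10400 m/s

Ignition mass of stage 1 = 19,400+2,250 + 3,070+487 + 575 = 25,782 kg.
Stage 1: m₀ = 25,782 kg, m_f = 25,782 − 19,400 = 6,382 kg; Δv = 323×9.80665×ln(4.04) = 3167.5×1.3962 ≈ 4423 m/s.
Stage 2: m₀ = 4,132 kg, m_f = 4,132 − 3,070 = 1,062 kg; Δv = 449×9.80665×ln(3.891) = 4403.2×1.3586 ≈ 5982 m/s.
Total Δv = 4423 + 5982 = 10405 m/s.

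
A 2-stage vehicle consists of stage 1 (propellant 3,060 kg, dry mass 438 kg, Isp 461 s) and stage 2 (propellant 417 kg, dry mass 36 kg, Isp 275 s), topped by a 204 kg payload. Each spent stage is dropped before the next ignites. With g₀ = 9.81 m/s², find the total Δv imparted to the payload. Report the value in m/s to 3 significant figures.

Δv ≈ 8750 m/s

Ignition mass of stage 1 = 3,060+438 + 417+36 + 204 = 4,155 kg.
Stage 1: m₀ = 4,155 kg, m_f = 4,155 − 3,060 = 1,095 kg; Δv = 461×9.81×ln(3.795) = 4522.4×1.3336 ≈ 6031 m/s.
Stage 2: m₀ = 657 kg, m_f = 657 − 417 = 240 kg; Δv = 275×9.81×ln(2.737) = 2697.8×1.0070 ≈ 2717 m/s.
Total Δv = 6031 + 2717 = 8748 m/s.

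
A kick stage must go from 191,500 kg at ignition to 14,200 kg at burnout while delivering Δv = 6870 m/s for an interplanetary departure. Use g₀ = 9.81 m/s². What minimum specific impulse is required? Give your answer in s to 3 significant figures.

Isp ≈ 269 s

ln(m₀/m_f) = ln(191500/14200) = ln(13.49) = 2.6016.
v_e = Δv / ln(m₀/m_f) = 6870 / 2.6016 = 2640.6 m/s.
Isp = v_e / g₀ = 2640.6 / 9.81 = 269.2 s.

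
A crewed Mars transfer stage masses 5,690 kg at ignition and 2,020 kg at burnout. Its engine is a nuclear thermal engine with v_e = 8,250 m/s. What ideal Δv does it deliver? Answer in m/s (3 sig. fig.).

By the Tsiolkovsky rocket equation, Δv = v_e · ln(m₀/m_f) = 8250.0 × ln(2.817) = 8250.0 × 1.0356 ≈ 8543.8 m/s.

Δv ≈ 8540 m/s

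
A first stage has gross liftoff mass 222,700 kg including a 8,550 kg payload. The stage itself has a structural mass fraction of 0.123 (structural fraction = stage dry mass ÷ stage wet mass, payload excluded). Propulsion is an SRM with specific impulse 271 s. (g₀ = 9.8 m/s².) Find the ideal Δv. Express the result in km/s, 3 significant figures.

Stage wet mass = m₀ − payload = 222,700 − 8,550 = 214,150 kg.
Stage dry mass = ε × stage wet mass = 0.123 × 214,150 = 26,340.5 kg.
Burnout mass m_f = stage dry + payload = 26,340.5 + 8,550 = 34,890.5 kg.
v_e = Isp · g₀ = 271 × 9.8 = 2655.8 m/s.
Δv = v_e · ln(222,700/34,890.5) = 2655.8 × ln(6.383) = 2655.8 × 1.8536 ≈ 4923 m/s.

Δv ≈ 4.92 km/s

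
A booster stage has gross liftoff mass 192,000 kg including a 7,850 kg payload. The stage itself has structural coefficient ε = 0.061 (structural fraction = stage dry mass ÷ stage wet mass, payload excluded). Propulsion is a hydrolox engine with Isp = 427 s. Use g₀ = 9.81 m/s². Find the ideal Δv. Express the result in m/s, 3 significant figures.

Δv ≈ 9670 m/s

Stage wet mass = m₀ − payload = 192,000 − 7,850 = 184,150 kg.
Stage dry mass = ε × stage wet mass = 0.061 × 184,150 = 11,233.2 kg.
Burnout mass m_f = stage dry + payload = 11,233.2 + 7,850 = 19,083.2 kg.
v_e = Isp · g₀ = 427 × 9.81 = 4188.9 m/s.
Δv = v_e · ln(192,000/19,083.2) = 4188.9 × ln(10.06) = 4188.9 × 2.3087 ≈ 9671 m/s.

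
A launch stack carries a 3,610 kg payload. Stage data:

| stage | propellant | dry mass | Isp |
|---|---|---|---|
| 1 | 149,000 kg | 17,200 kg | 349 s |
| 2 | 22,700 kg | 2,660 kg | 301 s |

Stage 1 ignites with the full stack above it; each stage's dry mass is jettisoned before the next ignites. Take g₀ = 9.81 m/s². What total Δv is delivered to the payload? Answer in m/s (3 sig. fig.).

Δv ≈ 9450 m/s

Ignition mass of stage 1 = 149,000+17,200 + 22,700+2,660 + 3,610 = 195,170 kg.
Stage 1: m₀ = 195,170 kg, m_f = 195,170 − 149,000 = 46,170 kg; Δv = 349×9.81×ln(4.227) = 3423.7×1.4415 ≈ 4935 m/s.
Stage 2: m₀ = 28,970 kg, m_f = 28,970 − 22,700 = 6,270 kg; Δv = 301×9.81×ln(4.62) = 2952.8×1.5305 ≈ 4519 m/s.
Total Δv = 4935 + 4519 = 9454 m/s.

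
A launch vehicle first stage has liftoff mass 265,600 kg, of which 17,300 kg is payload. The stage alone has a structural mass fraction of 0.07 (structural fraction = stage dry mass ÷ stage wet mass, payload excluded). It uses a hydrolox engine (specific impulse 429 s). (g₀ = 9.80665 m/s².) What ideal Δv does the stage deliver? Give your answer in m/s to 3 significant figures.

Stage wet mass = m₀ − payload = 265,600 − 17,300 = 248,300 kg.
Stage dry mass = ε × stage wet mass = 0.07 × 248,300 = 17,381 kg.
Burnout mass m_f = stage dry + payload = 17,381 + 17,300 = 34,681 kg.
v_e = Isp · g₀ = 429 × 9.80665 = 4207.1 m/s.
Δv = v_e · ln(265,600/34,681) = 4207.1 × ln(7.658) = 4207.1 × 2.0358 ≈ 8565 m/s.

Δv ≈ 8560 m/s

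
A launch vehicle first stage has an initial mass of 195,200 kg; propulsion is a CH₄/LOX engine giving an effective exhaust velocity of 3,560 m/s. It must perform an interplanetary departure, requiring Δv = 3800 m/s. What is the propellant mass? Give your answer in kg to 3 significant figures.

By the Tsiolkovsky rocket equation, m₀/m_f = exp(Δv / v_e) = exp(3800 / 3560.0) = exp(1.0674) = 2.9079.
m_f = 195,200 / 2.9079 = 67,127.5 kg, so propellant = m₀ − m_f = 195,200 − 67,127.5 = 128,072.5 kg.

propellant mass ≈ 128000 kg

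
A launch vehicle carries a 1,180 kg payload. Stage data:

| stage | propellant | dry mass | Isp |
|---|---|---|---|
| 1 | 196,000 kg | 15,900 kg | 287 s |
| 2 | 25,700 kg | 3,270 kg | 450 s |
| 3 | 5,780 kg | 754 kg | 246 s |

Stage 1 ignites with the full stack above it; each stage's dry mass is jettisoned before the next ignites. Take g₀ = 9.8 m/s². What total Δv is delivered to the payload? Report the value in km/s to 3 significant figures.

Ignition mass of stage 1 = 196,000+15,900 + 25,700+3,270 + 5,780+754 + 1,180 = 248,584 kg.
Stage 1: m₀ = 248,584 kg, m_f = 248,584 − 196,000 = 52,584 kg; Δv = 287×9.8×ln(4.727) = 2812.6×1.5534 ≈ 4369 m/s.
Stage 2: m₀ = 36,684 kg, m_f = 36,684 − 25,700 = 10,984 kg; Δv = 450×9.8×ln(3.34) = 4410.0×1.2059 ≈ 5318 m/s.
Stage 3: m₀ = 7,714 kg, m_f = 7,714 − 5,780 = 1,934 kg; Δv = 246×9.8×ln(3.989) = 2410.8×1.3834 ≈ 3335 m/s.
Total Δv = 4369 + 5318 + 3335 = 13022 m/s.

Δv ≈ 13.0 km/s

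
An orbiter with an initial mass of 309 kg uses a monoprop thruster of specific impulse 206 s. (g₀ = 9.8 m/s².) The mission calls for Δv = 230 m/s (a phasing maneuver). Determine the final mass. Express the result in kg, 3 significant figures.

final mass ≈ 276 kg

v_e = Isp · g₀ = 206 × 9.8 = 2018.8 m/s.
Rocket equation: m₀/m_f = exp(Δv / v_e) = exp(230 / 2018.8) = exp(0.1139) = 1.1207.
m_f = m₀ / 1.1207 = 309 / 1.1207 = 275.721 kg.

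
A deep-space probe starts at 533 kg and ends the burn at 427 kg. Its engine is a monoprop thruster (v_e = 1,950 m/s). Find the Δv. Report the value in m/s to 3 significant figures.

Δv ≈ 432 m/s

Using Δv = v_e ln(m₀/m_f): Δv = v_e · ln(m₀/m_f) = 1950.0 × ln(1.248) = 1950.0 × 0.2217 ≈ 432.4 m/s.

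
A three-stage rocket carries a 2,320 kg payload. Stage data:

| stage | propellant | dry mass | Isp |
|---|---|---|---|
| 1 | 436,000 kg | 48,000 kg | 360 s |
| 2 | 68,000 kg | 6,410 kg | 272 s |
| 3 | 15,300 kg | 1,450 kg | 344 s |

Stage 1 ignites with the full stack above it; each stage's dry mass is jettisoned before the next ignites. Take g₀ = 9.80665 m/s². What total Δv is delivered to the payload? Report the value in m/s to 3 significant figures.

Δv ≈ 13900 m/s

Ignition mass of stage 1 = 436,000+48,000 + 68,000+6,410 + 15,300+1,450 + 2,320 = 577,480 kg.
Stage 1: m₀ = 577,480 kg, m_f = 577,480 − 436,000 = 141,480 kg; Δv = 360×9.80665×ln(4.082) = 3530.4×1.4065 ≈ 4966 m/s.
Stage 2: m₀ = 93,480 kg, m_f = 93,480 − 68,000 = 25,480 kg; Δv = 272×9.80665×ln(3.669) = 2667.4×1.2999 ≈ 3467 m/s.
Stage 3: m₀ = 19,070 kg, m_f = 19,070 − 15,300 = 3,770 kg; Δv = 344×9.80665×ln(5.058) = 3373.5×1.6210 ≈ 5469 m/s.
Total Δv = 4966 + 3467 + 5469 = 13902 m/s.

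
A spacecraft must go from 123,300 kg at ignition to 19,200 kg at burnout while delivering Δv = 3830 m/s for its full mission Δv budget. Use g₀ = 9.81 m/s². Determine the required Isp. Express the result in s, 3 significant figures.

Isp ≈ 210 s

ln(m₀/m_f) = ln(123300/19200) = ln(6.422) = 1.8597.
v_e = Δv / ln(m₀/m_f) = 3830 / 1.8597 = 2059.5 m/s.
Isp = v_e / g₀ = 2059.5 / 9.81 = 209.9 s.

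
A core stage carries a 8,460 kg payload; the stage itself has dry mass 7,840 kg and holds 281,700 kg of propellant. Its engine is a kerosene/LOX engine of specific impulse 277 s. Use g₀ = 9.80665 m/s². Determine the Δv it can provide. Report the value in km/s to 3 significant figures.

v_e = Isp · g₀ = 277 × 9.80665 = 2716.4 m/s.
m₀ = payload + dry + propellant = 8,460 + 7,840 + 281,700 = 298,000 kg.
m_f = payload + dry = 8,460 + 7,840 = 16,300 kg.
Δv = v_e · ln(m₀/m_f) = 2716.4 × ln(18.28) = 2716.4 × 2.9059 ≈ 7893.8 m/s.

Δv ≈ 7.89 km/s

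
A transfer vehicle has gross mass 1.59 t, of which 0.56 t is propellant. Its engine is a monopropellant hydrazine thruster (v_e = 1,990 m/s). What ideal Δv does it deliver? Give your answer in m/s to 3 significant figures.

m_f = m₀ − m_prop = 1.59 − 0.56 = 1.03 t.
Rocket equation: Δv = v_e · ln(m₀/m_f) = 1990.0 × ln(1.544) = 1990.0 × 0.4342 ≈ 864.0 m/s.

Δv ≈ 864 m/s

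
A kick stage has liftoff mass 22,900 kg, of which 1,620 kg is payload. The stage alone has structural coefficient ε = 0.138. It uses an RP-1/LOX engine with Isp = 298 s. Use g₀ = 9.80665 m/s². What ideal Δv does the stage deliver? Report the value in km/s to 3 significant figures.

Δv ≈ 4.72 km/s

Stage wet mass = m₀ − payload = 22,900 − 1,620 = 21,280 kg.
Stage dry mass = ε × stage wet mass = 0.138 × 21,280 = 2,936.64 kg.
Burnout mass m_f = stage dry + payload = 2,936.64 + 1,620 = 4,556.64 kg.
v_e = Isp · g₀ = 298 × 9.80665 = 2922.4 m/s.
From the ideal rocket equation, Δv = v_e · ln(22,900/4,556.64) = 2922.4 × ln(5.026) = 2922.4 × 1.6146 ≈ 4718 m/s.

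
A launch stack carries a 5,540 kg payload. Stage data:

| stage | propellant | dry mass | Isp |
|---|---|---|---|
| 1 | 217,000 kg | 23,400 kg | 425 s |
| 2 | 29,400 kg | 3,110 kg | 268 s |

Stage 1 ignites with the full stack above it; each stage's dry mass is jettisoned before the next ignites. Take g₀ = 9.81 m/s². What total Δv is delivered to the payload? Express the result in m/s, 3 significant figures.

Δv ≈ 10200 m/s

Ignition mass of stage 1 = 217,000+23,400 + 29,400+3,110 + 5,540 = 278,450 kg.
Stage 1: m₀ = 278,450 kg, m_f = 278,450 − 217,000 = 61,450 kg; Δv = 425×9.81×ln(4.531) = 4169.2×1.5110 ≈ 6300 m/s.
Stage 2: m₀ = 38,050 kg, m_f = 38,050 − 29,400 = 8,650 kg; Δv = 268×9.81×ln(4.399) = 2629.1×1.4813 ≈ 3895 m/s.
Total Δv = 6300 + 3895 = 10195 m/s.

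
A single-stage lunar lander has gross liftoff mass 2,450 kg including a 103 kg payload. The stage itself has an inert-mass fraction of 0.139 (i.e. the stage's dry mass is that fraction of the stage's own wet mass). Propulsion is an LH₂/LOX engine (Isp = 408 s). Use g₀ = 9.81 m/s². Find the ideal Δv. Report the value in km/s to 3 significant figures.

Stage wet mass = m₀ − payload = 2,450 − 103 = 2,347 kg.
Stage dry mass = ε × stage wet mass = 0.139 × 2,347 = 326.233 kg.
Burnout mass m_f = stage dry + payload = 326.233 + 103 = 429.233 kg.
v_e = Isp · g₀ = 408 × 9.81 = 4002.5 m/s.
Rocket equation: Δv = v_e · ln(2,450/429.233) = 4002.5 × ln(5.708) = 4002.5 × 1.7418 ≈ 6972 m/s.

Δv ≈ 6.97 km/s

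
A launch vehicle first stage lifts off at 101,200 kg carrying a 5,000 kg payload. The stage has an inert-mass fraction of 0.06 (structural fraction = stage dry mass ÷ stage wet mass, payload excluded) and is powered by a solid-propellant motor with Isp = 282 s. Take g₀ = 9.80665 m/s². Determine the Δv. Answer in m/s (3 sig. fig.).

Δv ≈ 6200 m/s

Stage wet mass = m₀ − payload = 101,200 − 5,000 = 96,200 kg.
Stage dry mass = ε × stage wet mass = 0.06 × 96,200 = 5,772 kg.
Burnout mass m_f = stage dry + payload = 5,772 + 5,000 = 10,772 kg.
v_e = Isp · g₀ = 282 × 9.80665 = 2765.5 m/s.
Δv = v_e · ln(101,200/10,772) = 2765.5 × ln(9.395) = 2765.5 × 2.2401 ≈ 6195 m/s.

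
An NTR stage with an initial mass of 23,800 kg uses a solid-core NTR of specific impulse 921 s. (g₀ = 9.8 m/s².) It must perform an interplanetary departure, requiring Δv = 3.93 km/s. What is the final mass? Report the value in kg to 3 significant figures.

final mass ≈ 15400 kg

v_e = Isp · g₀ = 921 × 9.8 = 9025.8 m/s.
By the Tsiolkovsky rocket equation, m₀/m_f = exp(Δv / v_e) = exp(3930 / 9025.8) = exp(0.4354) = 1.5456.
m_f = m₀ / 1.5456 = 23,800 / 1.5456 = 15,398.6 kg.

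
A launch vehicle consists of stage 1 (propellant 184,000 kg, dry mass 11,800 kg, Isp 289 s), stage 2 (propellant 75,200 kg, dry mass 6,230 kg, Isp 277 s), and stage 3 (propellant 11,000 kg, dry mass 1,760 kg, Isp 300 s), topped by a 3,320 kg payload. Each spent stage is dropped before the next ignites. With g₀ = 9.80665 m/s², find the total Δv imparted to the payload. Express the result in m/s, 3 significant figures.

Δv ≈ 10200 m/s

Ignition mass of stage 1 = 184,000+11,800 + 75,200+6,230 + 11,000+1,760 + 3,320 = 293,310 kg.
Stage 1: m₀ = 293,310 kg, m_f = 293,310 − 184,000 = 109,310 kg; Δv = 289×9.80665×ln(2.683) = 2834.1×0.9870 ≈ 2797 m/s.
Stage 2: m₀ = 97,510 kg, m_f = 97,510 − 75,200 = 22,310 kg; Δv = 277×9.80665×ln(4.371) = 2716.4×1.4749 ≈ 4007 m/s.
Stage 3: m₀ = 16,080 kg, m_f = 16,080 − 11,000 = 5,080 kg; Δv = 300×9.80665×ln(3.165) = 2942.0×1.1523 ≈ 3390 m/s.
Total Δv = 2797 + 4007 + 3390 = 10194 m/s.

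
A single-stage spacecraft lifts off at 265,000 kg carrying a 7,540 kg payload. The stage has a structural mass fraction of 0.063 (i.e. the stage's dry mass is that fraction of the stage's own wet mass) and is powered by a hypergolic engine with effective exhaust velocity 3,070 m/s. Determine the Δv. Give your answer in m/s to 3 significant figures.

Δv ≈ 7400 m/s

Stage wet mass = m₀ − payload = 265,000 − 7,540 = 257,460 kg.
Stage dry mass = ε × stage wet mass = 0.063 × 257,460 = 16,220 kg.
Burnout mass m_f = stage dry + payload = 16,220 + 7,540 = 23,760 kg.
Rocket equation: Δv = v_e · ln(265,000/23,760) = 3070.0 × ln(11.15) = 3070.0 × 2.4117 ≈ 7404 m/s.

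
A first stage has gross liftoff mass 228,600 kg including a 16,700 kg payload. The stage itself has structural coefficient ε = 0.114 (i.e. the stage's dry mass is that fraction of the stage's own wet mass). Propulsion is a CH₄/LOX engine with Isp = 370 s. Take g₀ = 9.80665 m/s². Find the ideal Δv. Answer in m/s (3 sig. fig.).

Δv ≈ 6250 m/s

Stage wet mass = m₀ − payload = 228,600 − 16,700 = 211,900 kg.
Stage dry mass = ε × stage wet mass = 0.114 × 211,900 = 24,156.6 kg.
Burnout mass m_f = stage dry + payload = 24,156.6 + 16,700 = 40,856.6 kg.
v_e = Isp · g₀ = 370 × 9.80665 = 3628.5 m/s.
By the Tsiolkovsky rocket equation, Δv = v_e · ln(228,600/40,856.6) = 3628.5 × ln(5.595) = 3628.5 × 1.7219 ≈ 6248 m/s.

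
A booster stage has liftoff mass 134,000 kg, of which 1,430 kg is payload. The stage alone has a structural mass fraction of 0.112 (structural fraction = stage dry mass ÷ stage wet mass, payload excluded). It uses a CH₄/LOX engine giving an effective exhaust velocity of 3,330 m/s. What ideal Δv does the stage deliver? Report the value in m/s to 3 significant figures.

Stage wet mass = m₀ − payload = 134,000 − 1,430 = 132,570 kg.
Stage dry mass = ε × stage wet mass = 0.112 × 132,570 = 14,847.8 kg.
Burnout mass m_f = stage dry + payload = 14,847.8 + 1,430 = 16,277.8 kg.
Rocket equation: Δv = v_e · ln(134,000/16,277.8) = 3330.0 × ln(8.232) = 3330.0 × 2.1080 ≈ 7020 m/s.

Δv ≈ 7020 m/s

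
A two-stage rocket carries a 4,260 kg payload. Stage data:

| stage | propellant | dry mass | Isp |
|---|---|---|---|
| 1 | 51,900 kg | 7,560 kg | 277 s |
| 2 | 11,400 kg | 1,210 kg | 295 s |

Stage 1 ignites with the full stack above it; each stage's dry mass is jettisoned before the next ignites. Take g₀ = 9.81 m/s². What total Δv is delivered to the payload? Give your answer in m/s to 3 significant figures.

Δv ≈ 6360 m/s

Ignition mass of stage 1 = 51,900+7,560 + 11,400+1,210 + 4,260 = 76,330 kg.
Stage 1: m₀ = 76,330 kg, m_f = 76,330 − 51,900 = 24,430 kg; Δv = 277×9.81×ln(3.124) = 2717.4×1.1393 ≈ 3096 m/s.
Stage 2: m₀ = 16,870 kg, m_f = 16,870 − 11,400 = 5,470 kg; Δv = 295×9.81×ln(3.084) = 2894.0×1.1263 ≈ 3259 m/s.
Total Δv = 3096 + 3259 = 6355 m/s.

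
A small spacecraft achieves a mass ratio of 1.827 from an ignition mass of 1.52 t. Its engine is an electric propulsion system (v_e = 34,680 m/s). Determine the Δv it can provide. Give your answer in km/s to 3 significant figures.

By the Tsiolkovsky rocket equation, Δv = v_e · ln(1.827) = 34680.0 × 0.6027 ≈ 20900.8 m/s.

Δv ≈ 20.9 km/s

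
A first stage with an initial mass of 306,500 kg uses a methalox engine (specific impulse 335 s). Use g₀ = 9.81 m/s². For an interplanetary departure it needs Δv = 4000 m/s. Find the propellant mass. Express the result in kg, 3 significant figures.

v_e = Isp · g₀ = 335 × 9.81 = 3286.4 m/s.
Using Δv = v_e ln(m₀/m_f): m₀/m_f = exp(Δv / v_e) = exp(4000 / 3286.4) = exp(1.2172) = 3.3776.
m_f = 306,500 / 3.3776 = 90,744.9 kg, so propellant = m₀ − m_f = 306,500 − 90,744.9 = 215,755.1 kg.

propellant mass ≈ 216000 kg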